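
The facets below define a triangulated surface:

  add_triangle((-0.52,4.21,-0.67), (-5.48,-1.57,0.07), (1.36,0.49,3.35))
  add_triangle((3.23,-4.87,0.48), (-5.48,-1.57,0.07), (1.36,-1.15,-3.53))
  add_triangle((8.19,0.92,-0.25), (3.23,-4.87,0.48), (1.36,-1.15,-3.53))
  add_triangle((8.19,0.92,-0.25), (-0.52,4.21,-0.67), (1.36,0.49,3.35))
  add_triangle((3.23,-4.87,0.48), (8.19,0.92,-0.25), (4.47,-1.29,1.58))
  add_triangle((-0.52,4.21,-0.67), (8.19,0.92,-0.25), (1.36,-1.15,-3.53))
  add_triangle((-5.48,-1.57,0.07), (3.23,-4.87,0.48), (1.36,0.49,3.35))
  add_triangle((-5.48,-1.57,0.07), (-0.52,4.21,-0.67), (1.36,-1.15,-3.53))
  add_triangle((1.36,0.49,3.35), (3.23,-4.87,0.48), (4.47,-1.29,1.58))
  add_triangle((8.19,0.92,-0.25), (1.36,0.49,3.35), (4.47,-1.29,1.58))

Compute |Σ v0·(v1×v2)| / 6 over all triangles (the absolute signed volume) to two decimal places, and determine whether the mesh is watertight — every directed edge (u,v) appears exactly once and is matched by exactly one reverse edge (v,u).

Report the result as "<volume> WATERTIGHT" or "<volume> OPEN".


Per-triangle v0·(v1×v2)/6:
  t1: +13.4682
  t2: +19.3257
  t3: +25.9465
  t4: +20.0760
  t5: +10.8449
  t6: +21.5449
  t7: +17.8717
  t8: +14.9360
  t9: +7.9826
  t10: +9.0866
Σ = +161.0831 → |volume| = 161.08

Directed edges: 30 total, each appears once with its reverse present → watertight.

161.08 WATERTIGHT


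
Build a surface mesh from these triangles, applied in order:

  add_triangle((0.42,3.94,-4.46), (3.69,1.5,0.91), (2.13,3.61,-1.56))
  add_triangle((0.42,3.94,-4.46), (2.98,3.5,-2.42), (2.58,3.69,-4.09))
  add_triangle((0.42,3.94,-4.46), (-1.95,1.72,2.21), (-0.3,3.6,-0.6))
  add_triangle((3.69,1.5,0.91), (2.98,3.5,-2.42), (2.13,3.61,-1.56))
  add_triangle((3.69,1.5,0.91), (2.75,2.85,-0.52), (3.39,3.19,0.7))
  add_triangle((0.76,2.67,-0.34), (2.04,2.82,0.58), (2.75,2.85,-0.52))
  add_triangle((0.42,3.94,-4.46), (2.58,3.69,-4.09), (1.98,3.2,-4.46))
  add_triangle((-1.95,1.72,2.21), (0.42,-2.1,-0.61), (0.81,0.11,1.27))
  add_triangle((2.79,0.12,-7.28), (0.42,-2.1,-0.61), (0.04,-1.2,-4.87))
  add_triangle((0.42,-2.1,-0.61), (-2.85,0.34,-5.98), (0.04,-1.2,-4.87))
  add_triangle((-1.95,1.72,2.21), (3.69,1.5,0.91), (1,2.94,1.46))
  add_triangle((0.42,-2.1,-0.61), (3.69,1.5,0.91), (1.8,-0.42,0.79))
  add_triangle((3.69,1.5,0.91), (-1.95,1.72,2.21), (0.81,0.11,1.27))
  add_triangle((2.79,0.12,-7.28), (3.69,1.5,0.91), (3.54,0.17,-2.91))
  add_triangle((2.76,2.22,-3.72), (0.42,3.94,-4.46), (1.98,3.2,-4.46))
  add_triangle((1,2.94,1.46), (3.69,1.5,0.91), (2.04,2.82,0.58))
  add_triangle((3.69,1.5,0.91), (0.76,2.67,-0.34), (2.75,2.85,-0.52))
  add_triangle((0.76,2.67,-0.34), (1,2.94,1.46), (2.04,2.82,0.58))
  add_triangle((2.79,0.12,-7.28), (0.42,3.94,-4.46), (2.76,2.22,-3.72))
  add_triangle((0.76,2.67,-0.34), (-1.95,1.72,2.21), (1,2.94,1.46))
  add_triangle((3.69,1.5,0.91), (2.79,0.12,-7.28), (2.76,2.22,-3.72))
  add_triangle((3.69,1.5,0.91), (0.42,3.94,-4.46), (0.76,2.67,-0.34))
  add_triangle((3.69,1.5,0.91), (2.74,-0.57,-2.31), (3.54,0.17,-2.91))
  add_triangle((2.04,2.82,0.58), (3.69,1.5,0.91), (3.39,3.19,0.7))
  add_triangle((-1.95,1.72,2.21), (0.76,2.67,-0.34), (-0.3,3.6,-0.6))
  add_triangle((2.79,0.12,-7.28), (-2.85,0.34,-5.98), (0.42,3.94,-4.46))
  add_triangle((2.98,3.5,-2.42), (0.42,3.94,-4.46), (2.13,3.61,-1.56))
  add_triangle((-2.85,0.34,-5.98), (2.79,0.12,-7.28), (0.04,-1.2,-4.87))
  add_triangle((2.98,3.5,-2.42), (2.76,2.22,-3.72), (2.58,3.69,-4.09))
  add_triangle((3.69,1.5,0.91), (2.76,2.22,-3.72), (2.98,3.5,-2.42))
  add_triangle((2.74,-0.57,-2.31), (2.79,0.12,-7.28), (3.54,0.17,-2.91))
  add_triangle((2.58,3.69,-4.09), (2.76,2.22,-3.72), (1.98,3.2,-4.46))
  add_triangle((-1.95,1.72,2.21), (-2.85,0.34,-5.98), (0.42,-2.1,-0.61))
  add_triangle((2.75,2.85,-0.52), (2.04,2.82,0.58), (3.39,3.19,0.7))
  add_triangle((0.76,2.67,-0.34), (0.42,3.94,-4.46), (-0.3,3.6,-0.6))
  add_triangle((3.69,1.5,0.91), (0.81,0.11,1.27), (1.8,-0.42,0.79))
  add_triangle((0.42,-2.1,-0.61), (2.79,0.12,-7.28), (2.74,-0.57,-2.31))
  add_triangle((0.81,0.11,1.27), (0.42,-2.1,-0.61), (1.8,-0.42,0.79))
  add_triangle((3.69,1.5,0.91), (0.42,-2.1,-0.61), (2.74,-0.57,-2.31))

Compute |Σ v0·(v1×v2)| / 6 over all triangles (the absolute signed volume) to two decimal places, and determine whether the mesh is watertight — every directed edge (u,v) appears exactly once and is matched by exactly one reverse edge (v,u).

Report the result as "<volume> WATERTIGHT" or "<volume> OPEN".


Per-triangle v0·(v1×v2)/6:
  t1: -2.8678
  t2: +2.0651
  t3: +3.0018
  t4: +2.3893
  t5: +1.1903
  t6: +0.8967
  t7: +1.2964
  t8: +1.1940
  t9: +4.9652
  t10: +3.9770
  t11: +2.3176
  t12: +0.9888
  t13: +2.0167
  t14: +3.8592
  t15: -0.0890
  t16: +1.3657
  t17: -1.1780
  t18: +0.9418
  t19: +9.6367
  t20: +2.1678
  t21: +8.1255
  t22: +5.4039
  t23: +1.5873
  t24: +0.2522
  t25: +1.5856
  t26: +23.7442
  t27: +2.5579
  t28: +8.5223
  t29: +1.4967
  t30: +4.0634
  t31: +2.0636
  t32: +0.8776
  t33: +5.0823
  t34: +0.5769
  t35: +2.2892
  t36: +0.7114
  t37: +4.6110
  t38: +0.4780
  t39: +3.4306
Σ = +117.5950 → |volume| = 117.59

Directed edges: 117 total; 3 unmatched, e.g. (0.42,3.94,-4.46)→(-1.95,1.72,2.21) → open.

117.59 OPEN


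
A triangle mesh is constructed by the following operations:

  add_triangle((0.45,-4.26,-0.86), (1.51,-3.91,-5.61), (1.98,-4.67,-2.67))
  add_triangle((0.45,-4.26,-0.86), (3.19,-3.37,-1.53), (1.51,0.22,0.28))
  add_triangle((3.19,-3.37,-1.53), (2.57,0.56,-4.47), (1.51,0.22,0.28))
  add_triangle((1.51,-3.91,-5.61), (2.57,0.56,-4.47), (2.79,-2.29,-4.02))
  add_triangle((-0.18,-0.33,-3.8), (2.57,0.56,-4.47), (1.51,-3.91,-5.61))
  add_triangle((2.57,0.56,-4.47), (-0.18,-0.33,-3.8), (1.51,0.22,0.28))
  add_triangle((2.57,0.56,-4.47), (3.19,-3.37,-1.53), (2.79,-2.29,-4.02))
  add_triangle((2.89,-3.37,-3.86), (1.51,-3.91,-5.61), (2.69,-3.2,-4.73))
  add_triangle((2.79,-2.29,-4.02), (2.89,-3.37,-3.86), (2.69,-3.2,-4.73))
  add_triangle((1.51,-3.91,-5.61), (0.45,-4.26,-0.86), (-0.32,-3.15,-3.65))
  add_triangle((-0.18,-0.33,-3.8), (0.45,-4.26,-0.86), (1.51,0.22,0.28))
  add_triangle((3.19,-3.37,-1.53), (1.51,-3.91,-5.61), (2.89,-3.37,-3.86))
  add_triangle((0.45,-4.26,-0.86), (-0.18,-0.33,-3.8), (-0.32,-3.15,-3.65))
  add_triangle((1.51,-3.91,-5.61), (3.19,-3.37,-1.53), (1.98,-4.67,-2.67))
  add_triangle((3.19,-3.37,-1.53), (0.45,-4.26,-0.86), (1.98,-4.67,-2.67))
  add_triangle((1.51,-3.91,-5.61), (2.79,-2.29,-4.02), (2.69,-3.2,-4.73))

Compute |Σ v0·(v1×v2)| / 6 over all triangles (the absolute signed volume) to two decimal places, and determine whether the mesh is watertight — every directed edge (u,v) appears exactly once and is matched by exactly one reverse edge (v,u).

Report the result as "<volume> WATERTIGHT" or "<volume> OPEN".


36.10 OPEN

Per-triangle v0·(v1×v2)/6:
  t1: +3.7432
  t2: +1.3990
  t3: +4.8729
  t4: +5.2154
  t5: +7.0966
  t6: -0.5541
  t7: +3.5381
  t8: +1.0677
  t9: +0.5366
  t10: +4.5817
  t11: -4.0282
  t12: +2.2214
  t13: -1.2704
  t14: +4.5801
  t15: +2.5786
  t16: +0.5237
Σ = +36.1022 → |volume| = 36.10

Directed edges: 48 total; 6 unmatched, e.g. (1.51,-3.91,-5.61)→(-0.18,-0.33,-3.8) → open.


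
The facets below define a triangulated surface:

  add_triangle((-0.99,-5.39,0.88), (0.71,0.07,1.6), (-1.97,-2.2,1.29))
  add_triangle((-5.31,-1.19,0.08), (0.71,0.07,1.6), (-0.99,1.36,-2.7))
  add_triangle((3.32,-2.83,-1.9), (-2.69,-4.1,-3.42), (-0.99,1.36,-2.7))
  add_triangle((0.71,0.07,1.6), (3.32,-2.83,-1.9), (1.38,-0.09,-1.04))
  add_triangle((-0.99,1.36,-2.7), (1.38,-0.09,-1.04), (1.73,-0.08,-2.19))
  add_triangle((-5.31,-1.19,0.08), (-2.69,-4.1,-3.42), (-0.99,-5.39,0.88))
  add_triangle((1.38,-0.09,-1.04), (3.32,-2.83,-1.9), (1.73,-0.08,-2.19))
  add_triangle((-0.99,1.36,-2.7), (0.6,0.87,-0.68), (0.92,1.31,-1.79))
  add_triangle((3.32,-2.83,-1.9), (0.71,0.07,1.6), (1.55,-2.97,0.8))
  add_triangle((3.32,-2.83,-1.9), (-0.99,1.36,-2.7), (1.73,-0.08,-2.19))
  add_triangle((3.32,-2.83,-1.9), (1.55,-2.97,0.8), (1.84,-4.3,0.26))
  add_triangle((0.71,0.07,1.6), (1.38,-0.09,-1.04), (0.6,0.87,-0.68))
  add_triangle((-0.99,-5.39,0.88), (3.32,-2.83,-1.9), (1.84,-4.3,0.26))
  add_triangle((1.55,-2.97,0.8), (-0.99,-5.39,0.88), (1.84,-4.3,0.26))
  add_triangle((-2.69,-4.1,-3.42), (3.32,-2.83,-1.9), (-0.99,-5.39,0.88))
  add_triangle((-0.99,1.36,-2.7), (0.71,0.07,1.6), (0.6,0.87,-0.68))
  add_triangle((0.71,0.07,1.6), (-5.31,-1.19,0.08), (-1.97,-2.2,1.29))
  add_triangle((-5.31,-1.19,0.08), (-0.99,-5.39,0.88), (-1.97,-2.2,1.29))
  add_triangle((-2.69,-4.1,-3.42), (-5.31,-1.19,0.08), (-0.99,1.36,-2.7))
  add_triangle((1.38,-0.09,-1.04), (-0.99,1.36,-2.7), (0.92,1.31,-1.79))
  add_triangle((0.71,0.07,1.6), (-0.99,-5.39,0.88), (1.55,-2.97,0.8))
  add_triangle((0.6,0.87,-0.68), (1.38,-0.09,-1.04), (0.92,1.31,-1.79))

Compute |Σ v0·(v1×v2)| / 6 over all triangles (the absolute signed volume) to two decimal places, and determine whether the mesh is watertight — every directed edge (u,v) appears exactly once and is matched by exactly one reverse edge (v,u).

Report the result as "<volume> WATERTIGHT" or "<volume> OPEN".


93.07 WATERTIGHT

Per-triangle v0·(v1×v2)/6:
  t1: +2.8498
  t2: +2.0408
  t3: +12.9717
  t4: +1.2995
  t5: +0.2380
  t6: +18.5052
  t7: +0.5282
  t8: +0.2181
  t9: +2.4607
  t10: +2.1782
  t11: +1.3520
  t12: +0.4525
  t13: +4.0554
  t14: +1.5765
  t15: +18.2160
  t16: +0.3055
  t17: +2.4073
  t18: +4.4181
  t19: +13.2472
  t20: +0.7591
  t21: +2.8361
  t22: +0.1575
Σ = +93.0734 → |volume| = 93.07

Directed edges: 66 total, each appears once with its reverse present → watertight.


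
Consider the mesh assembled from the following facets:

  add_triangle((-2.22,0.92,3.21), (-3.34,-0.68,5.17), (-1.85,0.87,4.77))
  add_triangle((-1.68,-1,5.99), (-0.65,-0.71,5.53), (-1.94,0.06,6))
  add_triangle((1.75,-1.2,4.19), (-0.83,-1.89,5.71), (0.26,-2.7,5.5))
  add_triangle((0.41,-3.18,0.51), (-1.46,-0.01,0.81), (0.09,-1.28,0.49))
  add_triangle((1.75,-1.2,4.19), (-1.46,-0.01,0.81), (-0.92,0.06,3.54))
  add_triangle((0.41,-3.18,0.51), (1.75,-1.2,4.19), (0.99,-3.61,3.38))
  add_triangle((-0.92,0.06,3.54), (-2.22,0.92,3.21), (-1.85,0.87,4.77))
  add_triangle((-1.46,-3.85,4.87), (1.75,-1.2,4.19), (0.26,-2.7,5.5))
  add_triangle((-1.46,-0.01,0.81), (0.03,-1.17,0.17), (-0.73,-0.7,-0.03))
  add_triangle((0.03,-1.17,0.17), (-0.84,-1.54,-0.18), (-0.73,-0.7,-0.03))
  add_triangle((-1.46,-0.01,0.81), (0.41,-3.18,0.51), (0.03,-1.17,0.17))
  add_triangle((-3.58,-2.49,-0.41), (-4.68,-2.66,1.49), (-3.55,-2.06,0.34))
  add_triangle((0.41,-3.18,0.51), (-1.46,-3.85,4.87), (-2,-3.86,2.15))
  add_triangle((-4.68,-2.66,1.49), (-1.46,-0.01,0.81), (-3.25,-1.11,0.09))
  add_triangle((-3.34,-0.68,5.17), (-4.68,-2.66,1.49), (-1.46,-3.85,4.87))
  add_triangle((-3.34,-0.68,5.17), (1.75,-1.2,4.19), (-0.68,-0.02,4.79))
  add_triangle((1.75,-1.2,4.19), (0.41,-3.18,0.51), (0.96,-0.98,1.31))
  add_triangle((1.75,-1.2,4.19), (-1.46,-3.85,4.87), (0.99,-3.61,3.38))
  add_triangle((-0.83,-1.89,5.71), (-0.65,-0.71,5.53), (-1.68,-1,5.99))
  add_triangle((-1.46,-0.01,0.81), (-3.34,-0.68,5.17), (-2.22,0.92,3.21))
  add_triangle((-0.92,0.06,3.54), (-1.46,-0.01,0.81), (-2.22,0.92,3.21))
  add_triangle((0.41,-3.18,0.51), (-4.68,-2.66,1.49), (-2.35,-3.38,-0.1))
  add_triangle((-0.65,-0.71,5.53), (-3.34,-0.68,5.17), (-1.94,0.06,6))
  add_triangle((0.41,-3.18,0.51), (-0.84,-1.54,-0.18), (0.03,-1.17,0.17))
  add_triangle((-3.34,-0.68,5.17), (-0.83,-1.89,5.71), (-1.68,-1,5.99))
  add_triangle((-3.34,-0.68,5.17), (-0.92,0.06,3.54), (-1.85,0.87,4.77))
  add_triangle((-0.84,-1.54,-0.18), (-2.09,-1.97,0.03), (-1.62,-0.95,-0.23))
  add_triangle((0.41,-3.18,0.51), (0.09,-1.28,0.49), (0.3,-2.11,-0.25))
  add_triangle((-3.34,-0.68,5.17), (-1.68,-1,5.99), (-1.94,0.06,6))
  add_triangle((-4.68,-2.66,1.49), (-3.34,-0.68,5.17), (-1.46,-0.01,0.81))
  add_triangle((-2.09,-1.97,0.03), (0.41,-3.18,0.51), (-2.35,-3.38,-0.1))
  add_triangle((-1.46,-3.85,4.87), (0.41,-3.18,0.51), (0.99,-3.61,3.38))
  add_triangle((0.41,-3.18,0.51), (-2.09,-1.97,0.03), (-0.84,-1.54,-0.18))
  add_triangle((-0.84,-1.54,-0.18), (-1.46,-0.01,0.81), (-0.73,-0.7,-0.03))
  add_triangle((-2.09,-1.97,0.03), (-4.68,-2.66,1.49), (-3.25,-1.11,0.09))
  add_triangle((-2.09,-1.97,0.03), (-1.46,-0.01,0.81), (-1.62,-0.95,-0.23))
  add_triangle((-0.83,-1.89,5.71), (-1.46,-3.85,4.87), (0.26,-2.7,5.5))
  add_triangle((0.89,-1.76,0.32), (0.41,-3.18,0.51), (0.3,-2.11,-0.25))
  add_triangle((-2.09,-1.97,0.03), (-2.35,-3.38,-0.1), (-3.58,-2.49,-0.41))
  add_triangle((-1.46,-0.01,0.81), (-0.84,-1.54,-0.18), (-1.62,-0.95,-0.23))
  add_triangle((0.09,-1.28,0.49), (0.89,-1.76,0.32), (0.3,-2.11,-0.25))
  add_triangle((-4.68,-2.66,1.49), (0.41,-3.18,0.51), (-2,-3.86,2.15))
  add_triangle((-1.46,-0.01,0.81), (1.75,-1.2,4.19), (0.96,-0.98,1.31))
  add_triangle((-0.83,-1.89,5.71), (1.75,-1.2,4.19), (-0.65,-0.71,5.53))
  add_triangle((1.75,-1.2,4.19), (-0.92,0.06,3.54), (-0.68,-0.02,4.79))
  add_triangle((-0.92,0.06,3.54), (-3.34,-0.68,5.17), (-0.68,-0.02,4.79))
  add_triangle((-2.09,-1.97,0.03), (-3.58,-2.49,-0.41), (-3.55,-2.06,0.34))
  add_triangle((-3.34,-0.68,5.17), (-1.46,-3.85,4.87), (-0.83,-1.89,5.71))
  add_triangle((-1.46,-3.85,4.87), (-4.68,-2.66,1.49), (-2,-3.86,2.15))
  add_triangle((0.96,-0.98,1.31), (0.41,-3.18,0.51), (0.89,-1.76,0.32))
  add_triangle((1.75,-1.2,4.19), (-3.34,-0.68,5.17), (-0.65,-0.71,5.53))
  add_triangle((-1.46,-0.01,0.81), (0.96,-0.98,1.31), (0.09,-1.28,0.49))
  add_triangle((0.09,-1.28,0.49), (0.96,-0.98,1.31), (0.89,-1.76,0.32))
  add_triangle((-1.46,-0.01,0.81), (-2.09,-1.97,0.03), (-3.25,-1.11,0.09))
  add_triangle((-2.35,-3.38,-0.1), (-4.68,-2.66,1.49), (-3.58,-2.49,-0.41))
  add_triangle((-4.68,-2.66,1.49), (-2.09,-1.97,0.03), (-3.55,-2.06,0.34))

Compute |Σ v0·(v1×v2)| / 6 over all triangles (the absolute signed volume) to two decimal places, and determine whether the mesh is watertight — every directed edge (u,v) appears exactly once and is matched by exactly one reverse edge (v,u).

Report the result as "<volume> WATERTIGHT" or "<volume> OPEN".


Per-triangle v0·(v1×v2)/6:
  t1: +1.6130
  t2: +1.0097
  t3: +2.1630
  t4: -0.1884
  t5: -0.9767
  t6: +1.2569
  t7: -0.3335
  t8: +0.7483
  t9: -0.1554
  t10: -0.0363
  t11: -0.0654
  t12: +0.2295
  t13: +4.0420
  t14: +0.8026
  t15: +13.8605
  t16: +3.6927
  t17: +0.7915
  t18: +5.7234
  t19: +1.0068
  t20: +1.0712
  t21: -0.6575
  t22: +3.2794
  t23: -2.1095
  t24: -0.0176
  t25: +1.6265
  t26: +1.2059
  t27: +0.1046
  t28: +0.0192
  t29: +1.9562
  t30: +2.2980
  t31: -0.3755
  t32: +4.0866
  t33: +0.3731
  t34: +0.0531
  t35: +0.9417
  t36: +0.2791
  t37: +2.8860
  t38: +0.2073
  t39: -0.2284
  t40: -0.2738
  t41: -0.1615
  t42: +2.6679
  t43: -0.6955
  t44: +2.4880
  t45: -0.2541
  t46: +0.3750
  t47: -0.2958
  t48: +6.2513
  t49: +5.7924
  t50: +0.3885
  t51: -1.7007
  t52: -0.4446
  t53: -0.2201
  t54: -0.5163
  t55: +2.1701
  t56: -0.4611
Σ = +67.2932 → |volume| = 67.29

Directed edges: 168 total, each appears once with its reverse present → watertight.

67.29 WATERTIGHT


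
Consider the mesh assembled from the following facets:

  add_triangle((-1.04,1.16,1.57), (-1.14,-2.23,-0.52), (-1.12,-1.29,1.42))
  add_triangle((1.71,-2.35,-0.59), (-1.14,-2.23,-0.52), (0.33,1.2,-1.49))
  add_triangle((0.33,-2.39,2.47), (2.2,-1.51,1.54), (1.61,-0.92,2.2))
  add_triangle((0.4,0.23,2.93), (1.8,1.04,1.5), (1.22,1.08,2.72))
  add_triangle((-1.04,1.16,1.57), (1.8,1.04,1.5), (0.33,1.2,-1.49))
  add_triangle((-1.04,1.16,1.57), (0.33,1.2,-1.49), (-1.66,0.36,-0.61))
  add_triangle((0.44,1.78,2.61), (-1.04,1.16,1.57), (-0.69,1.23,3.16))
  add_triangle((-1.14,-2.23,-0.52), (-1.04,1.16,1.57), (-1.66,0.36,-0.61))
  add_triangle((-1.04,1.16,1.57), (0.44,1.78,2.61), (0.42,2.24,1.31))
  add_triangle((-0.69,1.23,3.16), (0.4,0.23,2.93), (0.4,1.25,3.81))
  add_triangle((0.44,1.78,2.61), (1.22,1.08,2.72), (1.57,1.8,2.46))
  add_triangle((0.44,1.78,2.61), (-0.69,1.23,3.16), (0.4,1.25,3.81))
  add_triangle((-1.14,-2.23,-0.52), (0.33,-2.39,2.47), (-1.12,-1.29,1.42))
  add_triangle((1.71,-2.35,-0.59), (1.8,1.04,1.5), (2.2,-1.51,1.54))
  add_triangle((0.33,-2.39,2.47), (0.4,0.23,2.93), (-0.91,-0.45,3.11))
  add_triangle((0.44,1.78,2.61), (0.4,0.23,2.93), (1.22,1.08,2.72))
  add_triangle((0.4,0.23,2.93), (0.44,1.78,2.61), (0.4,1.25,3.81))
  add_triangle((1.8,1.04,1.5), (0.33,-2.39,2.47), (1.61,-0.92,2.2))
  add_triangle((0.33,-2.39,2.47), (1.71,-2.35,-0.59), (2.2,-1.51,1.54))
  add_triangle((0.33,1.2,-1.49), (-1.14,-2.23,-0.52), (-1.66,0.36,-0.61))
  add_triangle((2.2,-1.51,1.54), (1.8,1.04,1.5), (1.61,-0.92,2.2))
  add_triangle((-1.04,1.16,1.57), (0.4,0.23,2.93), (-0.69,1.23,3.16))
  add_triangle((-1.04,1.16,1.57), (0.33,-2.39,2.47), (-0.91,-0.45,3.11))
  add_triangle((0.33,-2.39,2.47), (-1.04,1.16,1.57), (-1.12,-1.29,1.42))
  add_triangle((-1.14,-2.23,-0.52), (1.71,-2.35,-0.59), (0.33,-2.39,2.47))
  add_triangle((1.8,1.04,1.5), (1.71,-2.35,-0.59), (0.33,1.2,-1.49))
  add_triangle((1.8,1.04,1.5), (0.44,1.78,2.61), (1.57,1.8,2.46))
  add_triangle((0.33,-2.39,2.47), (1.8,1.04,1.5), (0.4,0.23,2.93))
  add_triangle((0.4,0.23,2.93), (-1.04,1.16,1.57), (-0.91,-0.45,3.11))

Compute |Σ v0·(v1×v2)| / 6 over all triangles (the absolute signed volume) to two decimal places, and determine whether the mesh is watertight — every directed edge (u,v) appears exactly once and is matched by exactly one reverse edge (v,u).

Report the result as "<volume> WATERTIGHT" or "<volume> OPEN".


Per-triangle v0·(v1×v2)/6:
  t1: +0.8220
  t2: +1.9195
  t3: +1.0031
  t4: +0.2928
  t5: +1.6702
  t6: +1.1033
  t7: +0.5725
  t8: +1.3118
  t9: +0.7720
  t10: +0.4631
  t11: +0.4300
  t12: +0.6197
  t13: +1.5107
  t14: +1.3874
  t15: +1.6815
  t16: +0.6174
  t17: +0.1313
  t18: +0.5538
  t19: +2.3833
  t20: +1.1399
  t21: +0.8790
  t22: +0.0337
  t23: -0.1452
  t24: +1.4013
  t25: +3.2999
  t26: +2.3776
  t27: -0.0738
  t28: +2.0096
  t29: +1.1008
Σ = +31.2683 → |volume| = 31.27

Directed edges: 87 total; 7 unmatched, e.g. (1.8,1.04,1.5)→(1.22,1.08,2.72) → open.

31.27 OPEN


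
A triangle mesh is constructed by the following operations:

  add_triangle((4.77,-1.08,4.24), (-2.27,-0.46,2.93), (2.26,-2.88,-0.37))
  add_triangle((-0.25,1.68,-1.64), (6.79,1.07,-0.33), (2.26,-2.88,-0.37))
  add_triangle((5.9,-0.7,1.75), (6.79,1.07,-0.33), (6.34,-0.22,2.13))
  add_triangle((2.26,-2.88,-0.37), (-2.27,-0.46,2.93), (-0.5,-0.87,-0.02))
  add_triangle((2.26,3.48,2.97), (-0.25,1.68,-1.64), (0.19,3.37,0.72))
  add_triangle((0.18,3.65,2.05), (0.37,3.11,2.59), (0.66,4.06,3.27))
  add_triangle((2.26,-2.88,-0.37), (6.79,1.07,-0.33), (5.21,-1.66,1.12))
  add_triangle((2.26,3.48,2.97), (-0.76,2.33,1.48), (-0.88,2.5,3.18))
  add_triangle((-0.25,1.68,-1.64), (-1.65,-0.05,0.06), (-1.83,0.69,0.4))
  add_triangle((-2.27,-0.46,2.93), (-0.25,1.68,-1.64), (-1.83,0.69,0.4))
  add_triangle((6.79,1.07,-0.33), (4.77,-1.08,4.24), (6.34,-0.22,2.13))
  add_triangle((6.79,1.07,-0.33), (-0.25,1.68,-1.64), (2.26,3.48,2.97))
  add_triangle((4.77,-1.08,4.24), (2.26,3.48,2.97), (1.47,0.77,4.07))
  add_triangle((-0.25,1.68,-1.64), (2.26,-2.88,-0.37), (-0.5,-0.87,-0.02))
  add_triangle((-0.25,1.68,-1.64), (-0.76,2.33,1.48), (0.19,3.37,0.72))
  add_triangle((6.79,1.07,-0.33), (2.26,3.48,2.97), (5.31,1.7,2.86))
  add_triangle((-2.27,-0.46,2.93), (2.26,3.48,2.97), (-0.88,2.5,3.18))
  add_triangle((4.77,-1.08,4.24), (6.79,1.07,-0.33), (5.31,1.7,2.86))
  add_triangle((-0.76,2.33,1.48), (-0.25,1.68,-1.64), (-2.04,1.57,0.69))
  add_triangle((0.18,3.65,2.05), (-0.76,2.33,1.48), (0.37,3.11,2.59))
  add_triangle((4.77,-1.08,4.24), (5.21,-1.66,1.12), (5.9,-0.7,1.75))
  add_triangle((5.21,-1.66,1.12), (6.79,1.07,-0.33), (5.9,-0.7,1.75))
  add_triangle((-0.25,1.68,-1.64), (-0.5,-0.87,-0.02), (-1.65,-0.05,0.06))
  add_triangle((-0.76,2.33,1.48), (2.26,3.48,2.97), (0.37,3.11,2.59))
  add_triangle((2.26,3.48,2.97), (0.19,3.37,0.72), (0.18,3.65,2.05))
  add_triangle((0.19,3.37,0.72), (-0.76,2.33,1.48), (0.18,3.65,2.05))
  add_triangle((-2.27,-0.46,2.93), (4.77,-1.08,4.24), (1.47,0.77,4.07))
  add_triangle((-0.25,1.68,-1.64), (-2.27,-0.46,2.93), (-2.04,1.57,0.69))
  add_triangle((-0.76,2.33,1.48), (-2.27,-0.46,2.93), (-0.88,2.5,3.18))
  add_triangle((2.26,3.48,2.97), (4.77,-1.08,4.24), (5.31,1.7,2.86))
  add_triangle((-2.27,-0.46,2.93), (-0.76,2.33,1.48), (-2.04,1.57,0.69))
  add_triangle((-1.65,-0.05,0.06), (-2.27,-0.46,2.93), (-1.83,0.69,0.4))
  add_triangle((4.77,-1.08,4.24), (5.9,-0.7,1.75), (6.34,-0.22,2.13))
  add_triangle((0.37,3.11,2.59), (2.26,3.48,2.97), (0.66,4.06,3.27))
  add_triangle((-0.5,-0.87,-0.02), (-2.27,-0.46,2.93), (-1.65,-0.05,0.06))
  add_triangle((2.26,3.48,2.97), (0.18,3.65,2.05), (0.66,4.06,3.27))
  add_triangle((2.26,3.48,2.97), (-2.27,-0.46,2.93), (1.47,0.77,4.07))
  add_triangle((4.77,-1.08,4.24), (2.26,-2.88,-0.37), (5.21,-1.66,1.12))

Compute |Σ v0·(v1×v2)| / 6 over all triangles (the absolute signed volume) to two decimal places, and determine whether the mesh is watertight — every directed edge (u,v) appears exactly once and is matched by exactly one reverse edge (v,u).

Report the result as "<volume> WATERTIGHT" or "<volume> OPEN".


Per-triangle v0·(v1×v2)/6:
  t1: +11.1576
  t2: +6.5568
  t3: +1.6868
  t4: +1.5810
  t5: +1.8860
  t6: +0.1054
  t7: +5.7595
  t8: +2.1180
  t9: +0.4928
  t10: +0.4970
  t11: +1.1155
  t12: +11.8333
  t13: +7.9265
  t14: +1.0065
  t15: +1.1909
  t16: +8.0143
  t17: +3.6283
  t18: +10.8317
  t19: +1.6418
  t20: +0.4714
  t21: +3.1094
  t22: +3.1859
  t23: +0.4054
  t24: -0.4019
  t25: +1.5046
  t26: +0.6217
  t27: +6.4776
  t28: +0.2005
  t29: +1.4154
  t30: +8.1201
  t31: +2.2006
  t32: +0.6196
  t33: +1.6046
  t34: +0.1130
  t35: +0.6735
  t36: +0.9734
  t37: +5.7712
  t38: +5.7022
Σ = +121.7978 → |volume| = 121.80

Directed edges: 114 total, each appears once with its reverse present → watertight.

121.80 WATERTIGHT


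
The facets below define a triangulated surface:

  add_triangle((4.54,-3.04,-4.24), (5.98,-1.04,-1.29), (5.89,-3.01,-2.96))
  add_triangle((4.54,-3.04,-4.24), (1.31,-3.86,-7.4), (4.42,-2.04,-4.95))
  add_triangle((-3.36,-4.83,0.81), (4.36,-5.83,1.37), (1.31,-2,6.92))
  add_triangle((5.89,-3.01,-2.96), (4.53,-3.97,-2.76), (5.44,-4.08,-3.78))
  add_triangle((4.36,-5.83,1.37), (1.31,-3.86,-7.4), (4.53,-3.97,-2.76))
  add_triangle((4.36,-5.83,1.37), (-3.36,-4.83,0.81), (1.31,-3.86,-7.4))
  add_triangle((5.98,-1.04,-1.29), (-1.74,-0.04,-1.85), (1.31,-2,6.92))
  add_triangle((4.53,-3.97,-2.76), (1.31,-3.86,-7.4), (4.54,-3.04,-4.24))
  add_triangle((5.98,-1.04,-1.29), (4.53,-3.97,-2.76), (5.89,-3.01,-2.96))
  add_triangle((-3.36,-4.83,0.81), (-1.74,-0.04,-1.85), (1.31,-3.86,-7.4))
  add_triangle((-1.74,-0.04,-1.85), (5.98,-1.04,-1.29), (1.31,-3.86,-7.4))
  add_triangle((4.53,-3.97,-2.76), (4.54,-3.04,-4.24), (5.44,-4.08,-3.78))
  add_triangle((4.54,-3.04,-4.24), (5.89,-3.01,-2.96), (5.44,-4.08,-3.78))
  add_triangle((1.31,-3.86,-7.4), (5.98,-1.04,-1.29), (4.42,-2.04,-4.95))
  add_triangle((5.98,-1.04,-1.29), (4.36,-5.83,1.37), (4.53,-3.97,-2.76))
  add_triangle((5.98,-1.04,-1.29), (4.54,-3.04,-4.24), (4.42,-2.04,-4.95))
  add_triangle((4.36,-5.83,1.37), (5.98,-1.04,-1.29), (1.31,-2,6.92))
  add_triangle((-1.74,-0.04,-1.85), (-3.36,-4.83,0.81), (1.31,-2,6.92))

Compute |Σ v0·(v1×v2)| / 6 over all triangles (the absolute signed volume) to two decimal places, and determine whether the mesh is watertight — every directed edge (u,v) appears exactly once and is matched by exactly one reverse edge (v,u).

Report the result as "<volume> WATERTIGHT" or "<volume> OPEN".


Per-triangle v0·(v1×v2)/6:
  t1: +2.6637
  t2: +6.1535
  t3: +43.7549
  t4: +1.0827
  t5: +18.2578
  t6: +55.7791
  t7: -6.3900
  t8: +7.6970
  t9: +1.8299
  t10: +17.0631
  t11: +5.6256
  t12: +0.4351
  t13: +1.7599
  t14: -5.4494
  t15: +16.3397
  t16: +4.8325
  t17: +32.3269
  t18: +5.0380
Σ = +208.7999 → |volume| = 208.80

Directed edges: 54 total, each appears once with its reverse present → watertight.

208.80 WATERTIGHT


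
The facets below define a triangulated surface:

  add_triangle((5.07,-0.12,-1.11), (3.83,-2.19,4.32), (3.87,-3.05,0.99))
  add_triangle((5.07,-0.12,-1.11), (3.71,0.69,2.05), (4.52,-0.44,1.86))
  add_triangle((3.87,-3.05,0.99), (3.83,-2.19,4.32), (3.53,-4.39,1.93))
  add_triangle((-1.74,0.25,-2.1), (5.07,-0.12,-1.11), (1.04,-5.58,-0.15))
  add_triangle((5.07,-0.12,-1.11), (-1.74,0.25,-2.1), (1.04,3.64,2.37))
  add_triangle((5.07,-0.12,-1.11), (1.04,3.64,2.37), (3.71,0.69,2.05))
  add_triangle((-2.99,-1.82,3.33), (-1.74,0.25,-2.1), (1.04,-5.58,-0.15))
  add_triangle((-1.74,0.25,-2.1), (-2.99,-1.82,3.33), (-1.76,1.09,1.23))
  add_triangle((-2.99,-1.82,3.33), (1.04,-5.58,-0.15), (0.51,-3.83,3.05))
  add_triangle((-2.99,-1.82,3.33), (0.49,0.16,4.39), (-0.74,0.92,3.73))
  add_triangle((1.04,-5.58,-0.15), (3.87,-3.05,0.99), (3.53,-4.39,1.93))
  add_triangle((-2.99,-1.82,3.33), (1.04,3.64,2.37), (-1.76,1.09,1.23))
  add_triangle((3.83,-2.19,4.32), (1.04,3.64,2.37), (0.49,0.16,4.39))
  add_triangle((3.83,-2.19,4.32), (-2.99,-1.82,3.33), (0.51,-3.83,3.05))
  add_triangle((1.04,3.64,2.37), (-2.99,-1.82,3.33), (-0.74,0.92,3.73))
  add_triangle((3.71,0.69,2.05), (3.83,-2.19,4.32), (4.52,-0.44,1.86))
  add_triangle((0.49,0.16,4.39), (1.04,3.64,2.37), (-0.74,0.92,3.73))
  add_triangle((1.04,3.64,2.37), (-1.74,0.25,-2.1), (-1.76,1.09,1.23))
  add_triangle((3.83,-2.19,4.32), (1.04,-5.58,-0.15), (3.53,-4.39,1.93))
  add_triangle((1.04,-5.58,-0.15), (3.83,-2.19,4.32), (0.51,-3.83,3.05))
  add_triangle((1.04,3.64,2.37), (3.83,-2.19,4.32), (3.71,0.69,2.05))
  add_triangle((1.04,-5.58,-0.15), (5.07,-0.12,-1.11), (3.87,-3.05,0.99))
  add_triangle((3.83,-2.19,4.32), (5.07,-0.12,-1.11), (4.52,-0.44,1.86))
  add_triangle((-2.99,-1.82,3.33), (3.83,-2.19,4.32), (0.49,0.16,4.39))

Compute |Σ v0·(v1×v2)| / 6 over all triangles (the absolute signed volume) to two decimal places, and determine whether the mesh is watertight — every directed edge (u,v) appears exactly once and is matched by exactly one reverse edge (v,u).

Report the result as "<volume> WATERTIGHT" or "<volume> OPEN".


157.32 WATERTIGHT

Per-triangle v0·(v1×v2)/6:
  t1: +9.6363
  t2: +2.6783
  t3: +4.0130
  t4: +11.6326
  t5: +8.1409
  t6: +7.1559
  t7: +11.8441
  t8: +3.8726
  t9: +9.1215
  t10: +3.5710
  t11: +3.5848
  t12: +4.8942
  t13: +10.0364
  t14: +9.5629
  t15: +1.9448
  t16: +2.8892
  t17: +3.4514
  t18: +3.4153
  t19: +4.5260
  t20: +10.8637
  t21: +7.9183
  t22: +8.4305
  t23: +3.6034
  t24: +10.5292
Σ = +157.3164 → |volume| = 157.32

Directed edges: 72 total, each appears once with its reverse present → watertight.


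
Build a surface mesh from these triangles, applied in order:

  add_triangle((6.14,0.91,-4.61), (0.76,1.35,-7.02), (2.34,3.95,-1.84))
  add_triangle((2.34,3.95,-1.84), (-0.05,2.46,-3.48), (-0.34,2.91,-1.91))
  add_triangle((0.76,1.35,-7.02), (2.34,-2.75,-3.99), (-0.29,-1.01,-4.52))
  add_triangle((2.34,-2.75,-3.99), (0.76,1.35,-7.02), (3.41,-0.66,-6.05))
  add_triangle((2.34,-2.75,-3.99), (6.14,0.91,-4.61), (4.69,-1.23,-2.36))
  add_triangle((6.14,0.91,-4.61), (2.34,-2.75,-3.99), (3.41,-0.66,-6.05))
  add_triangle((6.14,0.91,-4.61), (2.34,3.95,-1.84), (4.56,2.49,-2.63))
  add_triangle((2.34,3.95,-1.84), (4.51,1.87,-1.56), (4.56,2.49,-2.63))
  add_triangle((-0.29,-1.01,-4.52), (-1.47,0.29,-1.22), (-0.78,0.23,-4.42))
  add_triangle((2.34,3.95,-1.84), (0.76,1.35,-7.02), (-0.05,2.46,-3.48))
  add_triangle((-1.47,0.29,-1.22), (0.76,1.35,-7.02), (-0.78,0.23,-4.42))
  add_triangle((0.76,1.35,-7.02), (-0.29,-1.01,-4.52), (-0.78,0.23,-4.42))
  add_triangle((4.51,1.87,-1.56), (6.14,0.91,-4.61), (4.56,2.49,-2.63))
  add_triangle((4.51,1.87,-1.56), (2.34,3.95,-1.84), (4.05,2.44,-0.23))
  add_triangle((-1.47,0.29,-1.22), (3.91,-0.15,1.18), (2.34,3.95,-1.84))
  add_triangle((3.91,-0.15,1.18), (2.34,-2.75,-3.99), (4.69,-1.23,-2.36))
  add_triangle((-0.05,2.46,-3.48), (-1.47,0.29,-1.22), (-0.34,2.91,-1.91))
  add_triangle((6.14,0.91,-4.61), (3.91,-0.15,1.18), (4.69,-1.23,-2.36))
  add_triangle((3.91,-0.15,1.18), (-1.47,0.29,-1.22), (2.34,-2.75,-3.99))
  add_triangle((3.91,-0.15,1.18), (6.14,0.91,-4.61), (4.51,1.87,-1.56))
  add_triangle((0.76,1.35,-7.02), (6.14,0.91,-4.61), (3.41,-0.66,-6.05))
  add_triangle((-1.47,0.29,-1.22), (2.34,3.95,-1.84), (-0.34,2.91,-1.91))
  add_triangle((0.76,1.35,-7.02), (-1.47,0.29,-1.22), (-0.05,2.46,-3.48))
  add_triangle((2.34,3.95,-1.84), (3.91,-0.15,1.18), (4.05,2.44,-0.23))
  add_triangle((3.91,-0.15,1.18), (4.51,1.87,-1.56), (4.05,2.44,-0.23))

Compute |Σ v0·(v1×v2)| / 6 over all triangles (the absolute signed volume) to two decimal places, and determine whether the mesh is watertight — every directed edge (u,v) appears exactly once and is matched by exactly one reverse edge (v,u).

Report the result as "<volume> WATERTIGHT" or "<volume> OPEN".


110.62 OPEN

Per-triangle v0·(v1×v2)/6:
  t1: +23.6754
  t2: +2.6212
  t3: +7.4024
  t4: +7.2669
  t5: +8.0795
  t6: +8.3960
  t7: +3.0809
  t8: +1.8936
  t9: +1.0662
  t10: +6.2810
  t11: +1.2437
  t12: +2.2018
  t13: +2.4143
  t14: +3.2118
  t15: -1.6562
  t16: +3.3314
  t17: +1.4178
  t18: +7.2410
  t19: -2.0608
  t20: +6.4240
  t21: +12.1102
  t22: -0.8748
  t23: +3.3290
  t24: -0.4832
  t25: +3.0070
Σ = +110.6200 → |volume| = 110.62

Directed edges: 75 total; 3 unmatched, e.g. (2.34,-2.75,-3.99)→(-0.29,-1.01,-4.52) → open.


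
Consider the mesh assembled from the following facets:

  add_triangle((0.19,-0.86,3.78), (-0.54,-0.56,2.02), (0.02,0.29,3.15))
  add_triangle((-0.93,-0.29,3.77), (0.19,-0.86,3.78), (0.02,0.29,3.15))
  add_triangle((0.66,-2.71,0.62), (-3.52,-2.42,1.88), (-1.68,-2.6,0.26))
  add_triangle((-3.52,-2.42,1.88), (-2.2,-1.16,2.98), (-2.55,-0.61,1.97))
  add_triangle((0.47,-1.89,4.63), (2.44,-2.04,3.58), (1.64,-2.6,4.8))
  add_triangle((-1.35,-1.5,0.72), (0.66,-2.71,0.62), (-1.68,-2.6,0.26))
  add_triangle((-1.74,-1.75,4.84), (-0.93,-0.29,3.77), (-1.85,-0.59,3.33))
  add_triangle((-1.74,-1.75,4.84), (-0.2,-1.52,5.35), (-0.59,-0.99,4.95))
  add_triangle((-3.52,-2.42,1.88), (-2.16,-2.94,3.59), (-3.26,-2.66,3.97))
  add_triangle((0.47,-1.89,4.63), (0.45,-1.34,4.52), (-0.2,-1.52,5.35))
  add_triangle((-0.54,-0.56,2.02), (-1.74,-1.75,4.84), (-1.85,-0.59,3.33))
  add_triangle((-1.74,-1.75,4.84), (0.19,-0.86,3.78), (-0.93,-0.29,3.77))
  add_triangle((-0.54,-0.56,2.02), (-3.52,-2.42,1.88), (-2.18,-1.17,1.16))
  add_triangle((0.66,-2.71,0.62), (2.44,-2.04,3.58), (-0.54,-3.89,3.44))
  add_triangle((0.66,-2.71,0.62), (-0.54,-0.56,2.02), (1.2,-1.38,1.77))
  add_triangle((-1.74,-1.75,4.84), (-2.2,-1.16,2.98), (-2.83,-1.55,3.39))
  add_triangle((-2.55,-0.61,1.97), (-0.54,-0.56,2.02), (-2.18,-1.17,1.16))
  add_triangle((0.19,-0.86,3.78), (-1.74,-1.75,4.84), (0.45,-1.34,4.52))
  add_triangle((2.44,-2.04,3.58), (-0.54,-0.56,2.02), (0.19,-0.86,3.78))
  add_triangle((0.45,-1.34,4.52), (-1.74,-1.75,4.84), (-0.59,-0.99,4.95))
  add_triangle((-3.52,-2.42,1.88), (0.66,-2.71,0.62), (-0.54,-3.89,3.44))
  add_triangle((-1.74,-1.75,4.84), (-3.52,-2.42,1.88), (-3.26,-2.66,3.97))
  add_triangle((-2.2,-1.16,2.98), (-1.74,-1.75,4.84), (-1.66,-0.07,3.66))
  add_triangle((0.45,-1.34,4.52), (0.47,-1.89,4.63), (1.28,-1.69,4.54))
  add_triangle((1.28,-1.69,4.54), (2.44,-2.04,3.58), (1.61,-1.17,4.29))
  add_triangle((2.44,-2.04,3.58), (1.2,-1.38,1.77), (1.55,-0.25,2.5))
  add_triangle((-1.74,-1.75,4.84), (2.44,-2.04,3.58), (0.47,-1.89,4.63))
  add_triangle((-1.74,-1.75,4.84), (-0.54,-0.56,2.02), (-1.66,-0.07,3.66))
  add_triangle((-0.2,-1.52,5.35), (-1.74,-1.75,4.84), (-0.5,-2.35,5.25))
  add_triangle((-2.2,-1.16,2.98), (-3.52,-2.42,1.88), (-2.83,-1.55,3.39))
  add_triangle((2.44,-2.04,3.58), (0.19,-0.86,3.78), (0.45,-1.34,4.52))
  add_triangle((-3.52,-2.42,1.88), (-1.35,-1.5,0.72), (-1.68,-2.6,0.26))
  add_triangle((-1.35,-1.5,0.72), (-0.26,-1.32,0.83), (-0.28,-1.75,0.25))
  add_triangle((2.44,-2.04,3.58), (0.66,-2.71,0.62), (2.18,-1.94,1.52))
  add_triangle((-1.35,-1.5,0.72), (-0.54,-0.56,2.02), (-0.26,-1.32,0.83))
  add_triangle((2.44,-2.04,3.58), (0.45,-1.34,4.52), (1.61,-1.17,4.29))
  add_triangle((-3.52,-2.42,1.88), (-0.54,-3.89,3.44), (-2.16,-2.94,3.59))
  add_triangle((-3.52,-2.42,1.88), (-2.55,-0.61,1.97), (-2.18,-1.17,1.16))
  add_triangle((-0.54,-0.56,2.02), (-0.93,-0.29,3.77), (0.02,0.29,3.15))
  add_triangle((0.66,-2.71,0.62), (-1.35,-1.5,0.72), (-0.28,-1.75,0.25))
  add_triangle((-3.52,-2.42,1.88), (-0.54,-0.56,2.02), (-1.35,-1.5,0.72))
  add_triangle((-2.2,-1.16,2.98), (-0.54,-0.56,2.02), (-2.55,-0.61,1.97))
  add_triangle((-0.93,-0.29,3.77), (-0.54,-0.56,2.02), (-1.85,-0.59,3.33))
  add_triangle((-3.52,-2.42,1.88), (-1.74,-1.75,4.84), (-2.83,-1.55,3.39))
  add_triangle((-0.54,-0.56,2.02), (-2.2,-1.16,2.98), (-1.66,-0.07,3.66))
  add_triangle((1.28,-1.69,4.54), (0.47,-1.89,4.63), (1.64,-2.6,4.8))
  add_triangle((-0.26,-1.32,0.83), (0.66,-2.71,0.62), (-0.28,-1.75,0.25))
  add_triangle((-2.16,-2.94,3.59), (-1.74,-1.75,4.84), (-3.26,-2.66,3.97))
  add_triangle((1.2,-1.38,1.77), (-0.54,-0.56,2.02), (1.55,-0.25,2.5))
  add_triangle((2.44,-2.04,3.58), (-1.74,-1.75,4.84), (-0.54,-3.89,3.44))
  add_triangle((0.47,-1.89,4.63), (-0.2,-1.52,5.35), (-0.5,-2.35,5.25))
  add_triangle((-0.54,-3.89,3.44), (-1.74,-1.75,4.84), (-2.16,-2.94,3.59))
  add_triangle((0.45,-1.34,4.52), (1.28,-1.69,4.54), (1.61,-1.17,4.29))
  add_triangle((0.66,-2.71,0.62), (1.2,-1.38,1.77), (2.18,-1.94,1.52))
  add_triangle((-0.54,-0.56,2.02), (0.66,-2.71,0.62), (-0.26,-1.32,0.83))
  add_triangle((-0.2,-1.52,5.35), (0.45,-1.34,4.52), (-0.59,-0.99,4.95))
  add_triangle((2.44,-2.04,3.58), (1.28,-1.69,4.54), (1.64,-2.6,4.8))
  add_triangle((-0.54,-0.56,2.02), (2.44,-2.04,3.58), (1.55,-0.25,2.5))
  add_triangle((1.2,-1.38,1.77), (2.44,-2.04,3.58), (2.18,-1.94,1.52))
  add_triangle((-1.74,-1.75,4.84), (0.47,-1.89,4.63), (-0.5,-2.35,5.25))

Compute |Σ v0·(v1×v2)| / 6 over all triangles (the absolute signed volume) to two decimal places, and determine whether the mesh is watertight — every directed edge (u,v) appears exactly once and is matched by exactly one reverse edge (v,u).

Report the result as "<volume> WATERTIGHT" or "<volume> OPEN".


Per-triangle v0·(v1×v2)/6:
  t1: -0.4156
  t2: +0.6605
  t3: +2.0072
  t4: +1.0847
  t5: -0.5118
  t6: -0.6531
  t7: +0.7758
  t8: +0.7142
  t9: +1.3040
  t10: +0.2851
  t11: -0.1820
  t12: +1.1670
  t13: -0.3335
  t14: +4.3296
  t15: -1.1825
  t16: +0.1880
  t17: -0.5377
  t18: +0.4805
  t19: -0.6383
  t20: -1.0563
  t21: +3.8420
  t22: +0.2366
  t23: +1.1640
  t24: +0.3204
  t25: +0.6765
  t26: -0.0386
  t27: +0.6346
  t28: +0.2356
  t29: +1.0918
  t30: -0.0305
  t31: +0.2717
  t32: -0.2129
  t33: -0.2005
  t34: +1.4566
  t35: -0.4080
  t36: -1.0319
  t37: +2.3393
  t38: +0.1202
  t39: -0.1887
  t40: +0.2367
  t41: -0.5811
  t42: +0.1973
  t43: -0.2527
  t44: +1.5179
  t45: -0.5229
  t46: +0.5502
  t47: -0.2079
  t48: +1.5687
  t49: -0.9137
  t50: +7.5367
  t51: +0.6478
  t52: +2.7786
  t53: +0.3701
  t54: -0.7017
  t55: -0.3356
  t56: +0.2096
  t57: +0.7269
  t58: +1.2891
  t59: -0.2576
  t60: -0.5362
Σ = +31.0841 → |volume| = 31.08

Directed edges: 180 total, each appears once with its reverse present → watertight.

31.08 WATERTIGHT


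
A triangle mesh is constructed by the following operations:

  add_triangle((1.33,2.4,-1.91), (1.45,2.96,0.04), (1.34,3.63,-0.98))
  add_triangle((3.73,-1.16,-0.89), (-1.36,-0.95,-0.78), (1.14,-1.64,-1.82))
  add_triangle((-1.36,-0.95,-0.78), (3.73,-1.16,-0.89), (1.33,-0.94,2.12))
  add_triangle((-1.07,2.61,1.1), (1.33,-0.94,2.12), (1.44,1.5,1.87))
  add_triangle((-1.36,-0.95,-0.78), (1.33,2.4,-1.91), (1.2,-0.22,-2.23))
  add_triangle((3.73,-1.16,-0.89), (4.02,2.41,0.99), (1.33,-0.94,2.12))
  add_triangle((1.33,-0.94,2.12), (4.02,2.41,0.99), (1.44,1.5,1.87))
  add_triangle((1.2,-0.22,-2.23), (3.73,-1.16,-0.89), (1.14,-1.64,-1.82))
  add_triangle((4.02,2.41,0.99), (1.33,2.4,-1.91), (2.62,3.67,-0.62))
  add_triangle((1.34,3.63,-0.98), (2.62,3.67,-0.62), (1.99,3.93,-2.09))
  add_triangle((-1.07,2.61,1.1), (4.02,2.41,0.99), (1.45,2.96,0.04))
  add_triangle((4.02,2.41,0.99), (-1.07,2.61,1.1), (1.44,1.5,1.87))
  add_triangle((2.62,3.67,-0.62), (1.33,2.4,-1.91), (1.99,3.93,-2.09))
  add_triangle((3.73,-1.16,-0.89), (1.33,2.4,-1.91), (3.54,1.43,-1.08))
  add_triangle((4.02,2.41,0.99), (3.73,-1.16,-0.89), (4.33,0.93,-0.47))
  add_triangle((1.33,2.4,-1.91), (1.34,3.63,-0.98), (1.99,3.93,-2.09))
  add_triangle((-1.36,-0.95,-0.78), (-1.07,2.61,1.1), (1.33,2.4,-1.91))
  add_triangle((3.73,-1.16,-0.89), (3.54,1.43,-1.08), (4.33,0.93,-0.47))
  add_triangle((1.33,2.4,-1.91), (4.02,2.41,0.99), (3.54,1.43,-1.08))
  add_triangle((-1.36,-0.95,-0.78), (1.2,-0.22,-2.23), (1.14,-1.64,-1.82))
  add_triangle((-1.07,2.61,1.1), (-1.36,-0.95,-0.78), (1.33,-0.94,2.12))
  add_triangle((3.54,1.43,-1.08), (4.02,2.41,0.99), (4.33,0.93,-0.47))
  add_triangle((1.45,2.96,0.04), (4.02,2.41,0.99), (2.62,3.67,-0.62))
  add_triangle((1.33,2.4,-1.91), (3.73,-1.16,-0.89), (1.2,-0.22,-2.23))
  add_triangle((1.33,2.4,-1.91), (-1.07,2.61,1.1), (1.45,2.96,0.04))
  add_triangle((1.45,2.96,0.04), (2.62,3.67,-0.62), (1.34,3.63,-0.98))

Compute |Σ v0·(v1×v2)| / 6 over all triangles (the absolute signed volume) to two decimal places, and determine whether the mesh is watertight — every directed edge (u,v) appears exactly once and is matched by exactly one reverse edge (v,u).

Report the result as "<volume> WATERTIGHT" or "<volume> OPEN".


Per-triangle v0·(v1×v2)/6:
  t1: -0.4983
  t2: +0.4386
  t3: +2.4417
  t4: +1.7406
  t5: +1.6141
  t6: +6.1838
  t7: +2.5286
  t8: +1.7007
  t9: +1.7886
  t10: +0.9086
  t11: +2.6008
  t12: +2.7195
  t13: +0.4162
  t14: +2.0942
  t15: +1.4772
  t16: +0.1353
  t17: +2.6054
  t18: +1.2191
  t19: +3.1336
  t20: +1.0182
  t21: +1.7589
  t22: +1.4659
  t23: +1.3263
  t24: +3.2481
  t25: +2.1695
  t26: +0.5622
Σ = +46.7973 → |volume| = 46.80

Directed edges: 78 total, each appears once with its reverse present → watertight.

46.80 WATERTIGHT


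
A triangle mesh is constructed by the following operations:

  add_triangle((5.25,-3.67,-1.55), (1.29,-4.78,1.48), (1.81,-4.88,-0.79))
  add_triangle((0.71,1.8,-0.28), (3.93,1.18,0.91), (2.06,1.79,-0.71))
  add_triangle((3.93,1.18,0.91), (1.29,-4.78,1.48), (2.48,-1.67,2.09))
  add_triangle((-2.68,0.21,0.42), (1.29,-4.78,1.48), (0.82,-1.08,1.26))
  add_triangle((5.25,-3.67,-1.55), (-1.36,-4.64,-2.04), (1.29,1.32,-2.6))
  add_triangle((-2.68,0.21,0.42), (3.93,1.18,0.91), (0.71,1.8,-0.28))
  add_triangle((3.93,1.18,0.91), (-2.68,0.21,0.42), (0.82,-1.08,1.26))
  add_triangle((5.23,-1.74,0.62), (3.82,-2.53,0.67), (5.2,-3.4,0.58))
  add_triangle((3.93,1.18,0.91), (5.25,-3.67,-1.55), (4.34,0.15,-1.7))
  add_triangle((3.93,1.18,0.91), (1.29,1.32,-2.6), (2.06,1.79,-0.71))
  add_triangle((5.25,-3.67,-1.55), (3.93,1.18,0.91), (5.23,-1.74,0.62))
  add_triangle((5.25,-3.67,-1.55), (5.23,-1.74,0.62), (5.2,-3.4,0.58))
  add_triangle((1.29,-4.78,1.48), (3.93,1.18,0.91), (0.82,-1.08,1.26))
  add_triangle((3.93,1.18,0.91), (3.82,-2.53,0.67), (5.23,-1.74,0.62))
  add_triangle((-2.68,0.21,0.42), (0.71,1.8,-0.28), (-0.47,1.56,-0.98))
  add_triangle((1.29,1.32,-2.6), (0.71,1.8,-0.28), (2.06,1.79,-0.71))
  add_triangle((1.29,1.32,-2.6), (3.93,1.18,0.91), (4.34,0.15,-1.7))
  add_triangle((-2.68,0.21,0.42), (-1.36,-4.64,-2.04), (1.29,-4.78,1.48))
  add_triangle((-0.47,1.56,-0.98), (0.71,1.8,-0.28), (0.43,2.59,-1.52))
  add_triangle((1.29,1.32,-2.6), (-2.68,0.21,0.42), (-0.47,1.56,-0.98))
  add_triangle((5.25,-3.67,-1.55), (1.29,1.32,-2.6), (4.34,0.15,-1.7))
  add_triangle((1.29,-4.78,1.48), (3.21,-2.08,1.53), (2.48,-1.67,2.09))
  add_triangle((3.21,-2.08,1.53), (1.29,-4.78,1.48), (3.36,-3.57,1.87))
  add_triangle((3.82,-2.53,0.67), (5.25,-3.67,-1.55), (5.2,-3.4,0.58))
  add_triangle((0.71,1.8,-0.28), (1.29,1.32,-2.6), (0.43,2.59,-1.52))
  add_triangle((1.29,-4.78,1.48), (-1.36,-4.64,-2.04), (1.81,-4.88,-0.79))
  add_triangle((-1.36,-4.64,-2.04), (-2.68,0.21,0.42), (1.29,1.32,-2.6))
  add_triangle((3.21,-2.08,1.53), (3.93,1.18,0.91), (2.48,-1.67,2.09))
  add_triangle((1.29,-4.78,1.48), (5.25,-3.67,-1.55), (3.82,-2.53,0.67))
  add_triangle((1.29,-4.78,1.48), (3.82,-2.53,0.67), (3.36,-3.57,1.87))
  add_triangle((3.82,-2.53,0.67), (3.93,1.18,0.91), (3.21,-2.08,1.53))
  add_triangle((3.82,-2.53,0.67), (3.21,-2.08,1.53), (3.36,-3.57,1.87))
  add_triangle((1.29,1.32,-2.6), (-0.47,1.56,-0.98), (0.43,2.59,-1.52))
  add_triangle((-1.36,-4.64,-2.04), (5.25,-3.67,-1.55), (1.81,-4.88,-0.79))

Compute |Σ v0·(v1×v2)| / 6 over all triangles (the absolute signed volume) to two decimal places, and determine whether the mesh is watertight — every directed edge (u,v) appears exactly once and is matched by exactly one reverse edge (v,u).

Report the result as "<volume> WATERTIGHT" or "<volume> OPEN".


Per-triangle v0·(v1×v2)/6:
  t1: +6.7531
  t2: +0.8927
  t3: -3.2619
  t4: +2.1387
  t5: +15.6022
  t6: +1.3769
  t7: +1.6151
  t8: +0.3561
  t9: +7.2063
  t10: +1.4991
  t11: +3.9657
  t12: +3.1011
  t13: +2.5958
  t14: +0.9583
  t15: +0.7585
  t16: +0.8731
  t17: +3.8418
  t18: +8.2753
  t19: +0.2329
  t20: +0.9626
  t21: +5.3684
  t22: +1.8867
  t23: +0.0781
  t24: +0.1100
  t25: +0.6828
  t26: +6.1540
  t27: +6.5139
  t28: +1.7777
  t29: +6.3293
  t30: +2.1275
  t31: +2.3225
  t32: +0.8653
  t33: +0.6042
  t34: +6.4718
Σ = +101.0354 → |volume| = 101.04

Directed edges: 102 total, each appears once with its reverse present → watertight.

101.04 WATERTIGHT
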